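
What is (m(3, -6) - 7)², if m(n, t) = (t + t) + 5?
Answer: 196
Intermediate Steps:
m(n, t) = 5 + 2*t (m(n, t) = 2*t + 5 = 5 + 2*t)
(m(3, -6) - 7)² = ((5 + 2*(-6)) - 7)² = ((5 - 12) - 7)² = (-7 - 7)² = (-14)² = 196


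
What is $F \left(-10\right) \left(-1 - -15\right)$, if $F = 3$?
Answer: $-420$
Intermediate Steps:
$F \left(-10\right) \left(-1 - -15\right) = 3 \left(-10\right) \left(-1 - -15\right) = - 30 \left(-1 + 15\right) = \left(-30\right) 14 = -420$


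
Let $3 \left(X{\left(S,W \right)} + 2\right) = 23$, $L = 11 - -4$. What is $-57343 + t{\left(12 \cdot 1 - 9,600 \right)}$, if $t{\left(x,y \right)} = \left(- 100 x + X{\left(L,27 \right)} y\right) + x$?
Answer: $-54240$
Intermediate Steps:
$L = 15$ ($L = 11 + 4 = 15$)
$X{\left(S,W \right)} = \frac{17}{3}$ ($X{\left(S,W \right)} = -2 + \frac{1}{3} \cdot 23 = -2 + \frac{23}{3} = \frac{17}{3}$)
$t{\left(x,y \right)} = - 99 x + \frac{17 y}{3}$ ($t{\left(x,y \right)} = \left(- 100 x + \frac{17 y}{3}\right) + x = - 99 x + \frac{17 y}{3}$)
$-57343 + t{\left(12 \cdot 1 - 9,600 \right)} = -57343 + \left(- 99 \left(12 \cdot 1 - 9\right) + \frac{17}{3} \cdot 600\right) = -57343 + \left(- 99 \left(12 - 9\right) + 3400\right) = -57343 + \left(\left(-99\right) 3 + 3400\right) = -57343 + \left(-297 + 3400\right) = -57343 + 3103 = -54240$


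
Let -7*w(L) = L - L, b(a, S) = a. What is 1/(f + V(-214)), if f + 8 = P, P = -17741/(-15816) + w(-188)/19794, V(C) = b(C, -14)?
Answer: -15816/3493411 ≈ -0.0045274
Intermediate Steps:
w(L) = 0 (w(L) = -(L - L)/7 = -1/7*0 = 0)
V(C) = C
P = 17741/15816 (P = -17741/(-15816) + 0/19794 = -17741*(-1/15816) + 0*(1/19794) = 17741/15816 + 0 = 17741/15816 ≈ 1.1217)
f = -108787/15816 (f = -8 + 17741/15816 = -108787/15816 ≈ -6.8783)
1/(f + V(-214)) = 1/(-108787/15816 - 214) = 1/(-3493411/15816) = -15816/3493411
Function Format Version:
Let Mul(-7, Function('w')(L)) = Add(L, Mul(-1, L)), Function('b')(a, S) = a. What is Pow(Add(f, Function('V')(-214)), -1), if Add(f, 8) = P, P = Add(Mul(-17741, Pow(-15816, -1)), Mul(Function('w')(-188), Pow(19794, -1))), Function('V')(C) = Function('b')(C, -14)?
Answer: Rational(-15816, 3493411) ≈ -0.0045274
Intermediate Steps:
Function('w')(L) = 0 (Function('w')(L) = Mul(Rational(-1, 7), Add(L, Mul(-1, L))) = Mul(Rational(-1, 7), 0) = 0)
Function('V')(C) = C
P = Rational(17741, 15816) (P = Add(Mul(-17741, Pow(-15816, -1)), Mul(0, Pow(19794, -1))) = Add(Mul(-17741, Rational(-1, 15816)), Mul(0, Rational(1, 19794))) = Add(Rational(17741, 15816), 0) = Rational(17741, 15816) ≈ 1.1217)
f = Rational(-108787, 15816) (f = Add(-8, Rational(17741, 15816)) = Rational(-108787, 15816) ≈ -6.8783)
Pow(Add(f, Function('V')(-214)), -1) = Pow(Add(Rational(-108787, 15816), -214), -1) = Pow(Rational(-3493411, 15816), -1) = Rational(-15816, 3493411)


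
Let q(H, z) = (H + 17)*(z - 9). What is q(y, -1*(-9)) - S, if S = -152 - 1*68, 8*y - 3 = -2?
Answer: 220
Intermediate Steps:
y = ⅛ (y = 3/8 + (⅛)*(-2) = 3/8 - ¼ = ⅛ ≈ 0.12500)
q(H, z) = (-9 + z)*(17 + H) (q(H, z) = (17 + H)*(-9 + z) = (-9 + z)*(17 + H))
S = -220 (S = -152 - 68 = -220)
q(y, -1*(-9)) - S = (-153 - 9*⅛ + 17*(-1*(-9)) + (-1*(-9))/8) - 1*(-220) = (-153 - 9/8 + 17*9 + (⅛)*9) + 220 = (-153 - 9/8 + 153 + 9/8) + 220 = 0 + 220 = 220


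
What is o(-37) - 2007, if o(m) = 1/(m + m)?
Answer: -148519/74 ≈ -2007.0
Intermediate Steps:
o(m) = 1/(2*m)
o(-37) - 2007 = (1/2)/(-37) - 2007 = (1/2)*(-1/37) - 2007 = -1/74 - 2007 = -148519/74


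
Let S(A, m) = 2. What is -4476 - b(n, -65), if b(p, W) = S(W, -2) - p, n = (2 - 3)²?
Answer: -4477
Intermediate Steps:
n = 1 (n = (-1)² = 1)
b(p, W) = 2 - p
-4476 - b(n, -65) = -4476 - (2 - 1*1) = -4476 - (2 - 1) = -4476 - 1*1 = -4476 - 1 = -4477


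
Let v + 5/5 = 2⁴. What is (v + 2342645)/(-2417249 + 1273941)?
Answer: -585665/285827 ≈ -2.0490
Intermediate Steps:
v = 15 (v = -1 + 2⁴ = -1 + 16 = 15)
(v + 2342645)/(-2417249 + 1273941) = (15 + 2342645)/(-2417249 + 1273941) = 2342660/(-1143308) = 2342660*(-1/1143308) = -585665/285827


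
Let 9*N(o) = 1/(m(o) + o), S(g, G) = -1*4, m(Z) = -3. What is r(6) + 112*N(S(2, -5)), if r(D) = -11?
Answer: -115/9 ≈ -12.778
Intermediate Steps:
S(g, G) = -4
N(o) = 1/(9*(-3 + o))
r(6) + 112*N(S(2, -5)) = -11 + 112*(1/(9*(-3 - 4))) = -11 + 112*((⅑)/(-7)) = -11 + 112*((⅑)*(-⅐)) = -11 + 112*(-1/63) = -11 - 16/9 = -115/9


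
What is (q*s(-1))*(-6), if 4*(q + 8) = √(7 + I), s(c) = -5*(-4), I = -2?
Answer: 960 - 30*√5 ≈ 892.92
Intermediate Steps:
s(c) = 20
q = -8 + √5/4 (q = -8 + √(7 - 2)/4 = -8 + √5/4 ≈ -7.4410)
(q*s(-1))*(-6) = ((-8 + √5/4)*20)*(-6) = (-160 + 5*√5)*(-6) = 960 - 30*√5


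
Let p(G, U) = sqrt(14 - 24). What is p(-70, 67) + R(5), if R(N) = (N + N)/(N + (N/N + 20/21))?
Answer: 105/73 + I*sqrt(10) ≈ 1.4384 + 3.1623*I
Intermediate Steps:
p(G, U) = I*sqrt(10) (p(G, U) = sqrt(-10) = I*sqrt(10))
R(N) = 2*N/(41/21 + N) (R(N) = (2*N)/(N + (1 + 20*(1/21))) = (2*N)/(N + (1 + 20/21)) = (2*N)/(N + 41/21) = (2*N)/(41/21 + N) = 2*N/(41/21 + N))
p(-70, 67) + R(5) = I*sqrt(10) + 42*5/(41 + 21*5) = I*sqrt(10) + 42*5/(41 + 105) = I*sqrt(10) + 42*5/146 = I*sqrt(10) + 42*5*(1/146) = I*sqrt(10) + 105/73 = 105/73 + I*sqrt(10)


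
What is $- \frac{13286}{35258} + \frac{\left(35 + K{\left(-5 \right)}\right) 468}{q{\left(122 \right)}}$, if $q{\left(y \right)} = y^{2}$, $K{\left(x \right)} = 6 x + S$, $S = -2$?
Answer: $- \frac{303784}{1075369} \approx -0.28249$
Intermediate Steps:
$K{\left(x \right)} = -2 + 6 x$ ($K{\left(x \right)} = 6 x - 2 = -2 + 6 x$)
$- \frac{13286}{35258} + \frac{\left(35 + K{\left(-5 \right)}\right) 468}{q{\left(122 \right)}} = - \frac{13286}{35258} + \frac{\left(35 + \left(-2 + 6 \left(-5\right)\right)\right) 468}{122^{2}} = \left(-13286\right) \frac{1}{35258} + \frac{\left(35 - 32\right) 468}{14884} = - \frac{6643}{17629} + \left(35 - 32\right) 468 \cdot \frac{1}{14884} = - \frac{6643}{17629} + 3 \cdot 468 \cdot \frac{1}{14884} = - \frac{6643}{17629} + 1404 \cdot \frac{1}{14884} = - \frac{6643}{17629} + \frac{351}{3721} = - \frac{303784}{1075369}$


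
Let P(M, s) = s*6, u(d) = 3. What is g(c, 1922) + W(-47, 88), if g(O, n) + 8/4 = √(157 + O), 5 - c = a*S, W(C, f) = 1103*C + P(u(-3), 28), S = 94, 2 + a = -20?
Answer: -51675 + √2230 ≈ -51628.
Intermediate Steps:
P(M, s) = 6*s
a = -22 (a = -2 - 20 = -22)
W(C, f) = 168 + 1103*C (W(C, f) = 1103*C + 6*28 = 1103*C + 168 = 168 + 1103*C)
c = 2073 (c = 5 - (-22)*94 = 5 - 1*(-2068) = 5 + 2068 = 2073)
g(O, n) = -2 + √(157 + O)
g(c, 1922) + W(-47, 88) = (-2 + √(157 + 2073)) + (168 + 1103*(-47)) = (-2 + √2230) + (168 - 51841) = (-2 + √2230) - 51673 = -51675 + √2230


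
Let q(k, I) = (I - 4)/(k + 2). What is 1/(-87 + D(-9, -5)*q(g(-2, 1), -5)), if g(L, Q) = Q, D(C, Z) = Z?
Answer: -1/72 ≈ -0.013889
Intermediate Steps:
q(k, I) = (-4 + I)/(2 + k)
1/(-87 + D(-9, -5)*q(g(-2, 1), -5)) = 1/(-87 - 5*(-4 - 5)/(2 + 1)) = 1/(-87 - 5*(-9)/3) = 1/(-87 - 5*(-3)) = 1/(-87 + 15) = 1/(-72) = -1/72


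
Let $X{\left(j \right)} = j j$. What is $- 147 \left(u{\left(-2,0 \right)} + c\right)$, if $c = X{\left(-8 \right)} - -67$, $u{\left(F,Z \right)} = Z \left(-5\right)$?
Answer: $-19257$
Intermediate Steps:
$u{\left(F,Z \right)} = - 5 Z$
$X{\left(j \right)} = j^{2}$
$c = 131$ ($c = \left(-8\right)^{2} - -67 = 64 + 67 = 131$)
$- 147 \left(u{\left(-2,0 \right)} + c\right) = - 147 \left(\left(-5\right) 0 + 131\right) = - 147 \left(0 + 131\right) = \left(-147\right) 131 = -19257$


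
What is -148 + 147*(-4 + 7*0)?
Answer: -736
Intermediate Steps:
-148 + 147*(-4 + 7*0) = -148 + 147*(-4 + 0) = -148 + 147*(-4) = -148 - 588 = -736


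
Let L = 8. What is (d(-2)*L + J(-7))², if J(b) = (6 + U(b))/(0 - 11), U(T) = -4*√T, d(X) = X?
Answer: 33012/121 - 1456*I*√7/121 ≈ 272.83 - 31.836*I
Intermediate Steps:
J(b) = -6/11 + 4*√b/11 (J(b) = (6 - 4*√b)/(0 - 11) = (6 - 4*√b)/(-11) = (6 - 4*√b)*(-1/11) = -6/11 + 4*√b/11)
(d(-2)*L + J(-7))² = (-2*8 + (-6/11 + 4*√(-7)/11))² = (-16 + (-6/11 + 4*(I*√7)/11))² = (-16 + (-6/11 + 4*I*√7/11))² = (-182/11 + 4*I*√7/11)²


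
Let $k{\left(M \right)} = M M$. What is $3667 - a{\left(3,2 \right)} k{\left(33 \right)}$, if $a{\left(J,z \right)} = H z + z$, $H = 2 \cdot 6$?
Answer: $-24647$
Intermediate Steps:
$H = 12$
$k{\left(M \right)} = M^{2}$
$a{\left(J,z \right)} = 13 z$ ($a{\left(J,z \right)} = 12 z + z = 13 z$)
$3667 - a{\left(3,2 \right)} k{\left(33 \right)} = 3667 - 13 \cdot 2 \cdot 33^{2} = 3667 - 26 \cdot 1089 = 3667 - 28314 = -24647$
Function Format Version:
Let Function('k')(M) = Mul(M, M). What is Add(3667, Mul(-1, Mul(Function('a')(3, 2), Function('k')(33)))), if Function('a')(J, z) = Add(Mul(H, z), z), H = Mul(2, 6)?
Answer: -24647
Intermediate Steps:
H = 12
Function('k')(M) = Pow(M, 2)
Function('a')(J, z) = Mul(13, z) (Function('a')(J, z) = Add(Mul(12, z), z) = Mul(13, z))
Add(3667, Mul(-1, Mul(Function('a')(3, 2), Function('k')(33)))) = Add(3667, Mul(-1, Mul(Mul(13, 2), Pow(33, 2)))) = Add(3667, Mul(-1, Mul(26, 1089))) = Add(3667, Mul(-1, 28314)) = Add(3667, -28314) = -24647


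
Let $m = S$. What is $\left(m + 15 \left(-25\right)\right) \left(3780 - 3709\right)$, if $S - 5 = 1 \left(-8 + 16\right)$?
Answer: $-25702$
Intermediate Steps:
$S = 13$ ($S = 5 + 1 \left(-8 + 16\right) = 5 + 1 \cdot 8 = 5 + 8 = 13$)
$m = 13$
$\left(m + 15 \left(-25\right)\right) \left(3780 - 3709\right) = \left(13 + 15 \left(-25\right)\right) \left(3780 - 3709\right) = \left(13 - 375\right) 71 = \left(-362\right) 71 = -25702$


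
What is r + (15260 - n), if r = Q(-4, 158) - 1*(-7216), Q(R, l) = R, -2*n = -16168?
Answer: 14388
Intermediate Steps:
n = 8084 (n = -½*(-16168) = 8084)
r = 7212 (r = -4 - 1*(-7216) = -4 + 7216 = 7212)
r + (15260 - n) = 7212 + (15260 - 1*8084) = 7212 + (15260 - 8084) = 7212 + 7176 = 14388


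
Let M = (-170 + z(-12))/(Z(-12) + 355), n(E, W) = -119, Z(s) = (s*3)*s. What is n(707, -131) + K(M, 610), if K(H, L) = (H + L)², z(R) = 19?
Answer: 230248541650/619369 ≈ 3.7175e+5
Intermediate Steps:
Z(s) = 3*s² (Z(s) = (3*s)*s = 3*s²)
M = -151/787 (M = (-170 + 19)/(3*(-12)² + 355) = -151/(3*144 + 355) = -151/(432 + 355) = -151/787 ≈ -0.19187)
n(707, -131) + K(M, 610) = -119 + (-151/787 + 610)² = -119 + (479919/787)² = -119 + 230322246561/619369 = 230248541650/619369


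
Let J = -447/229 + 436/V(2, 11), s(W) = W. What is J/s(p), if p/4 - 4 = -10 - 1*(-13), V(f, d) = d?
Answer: 13561/10076 ≈ 1.3459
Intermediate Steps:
p = 28 (p = 16 + 4*(-10 - 1*(-13)) = 16 + 4*(-10 + 13) = 16 + 4*3 = 16 + 12 = 28)
J = 94927/2519 (J = -447/229 + 436/11 = 94927/2519 ≈ 37.684)
J/s(p) = (94927/2519)/28 = (94927/2519)*(1/28) = 13561/10076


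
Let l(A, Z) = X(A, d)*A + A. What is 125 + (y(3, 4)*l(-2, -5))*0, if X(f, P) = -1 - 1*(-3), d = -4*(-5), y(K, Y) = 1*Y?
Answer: 125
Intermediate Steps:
y(K, Y) = Y
d = 20
X(f, P) = 2 (X(f, P) = -1 + 3 = 2)
l(A, Z) = 3*A (l(A, Z) = 2*A + A = 3*A)
125 + (y(3, 4)*l(-2, -5))*0 = 125 + (4*(3*(-2)))*0 = 125 + (4*(-6))*0 = 125 - 24*0 = 125 + 0 = 125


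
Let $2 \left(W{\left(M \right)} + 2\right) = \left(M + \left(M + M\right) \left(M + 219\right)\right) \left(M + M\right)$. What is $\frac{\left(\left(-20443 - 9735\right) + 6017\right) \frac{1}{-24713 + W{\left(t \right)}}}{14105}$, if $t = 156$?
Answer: $- \frac{24161}{257439114205} \approx -9.3851 \cdot 10^{-8}$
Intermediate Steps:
$W{\left(M \right)} = -2 + M \left(M + 2 M \left(219 + M\right)\right)$ ($W{\left(M \right)} = -2 + \frac{\left(M + \left(M + M\right) \left(M + 219\right)\right) \left(M + M\right)}{2} = -2 + \frac{\left(M + 2 M \left(219 + M\right)\right) 2 M}{2} = -2 + \frac{2 M \left(M + 2 M \left(219 + M\right)\right)}{2} = -2 + M \left(M + 2 M \left(219 + M\right)\right)$)
$\frac{\left(\left(-20443 - 9735\right) + 6017\right) \frac{1}{-24713 + W{\left(t \right)}}}{14105} = \frac{\left(\left(-20443 - 9735\right) + 6017\right) \frac{1}{-24713 + \left(-2 + 2 \cdot 156^{3} + 439 \cdot 156^{2}\right)}}{14105} = \frac{\left(-20443 - 9735\right) + 6017}{-24713 + \left(-2 + 2 \cdot 3796416 + 439 \cdot 24336\right)} \frac{1}{14105} = \frac{-30178 + 6017}{-24713 + \left(-2 + 7592832 + 10683504\right)} \frac{1}{14105} = - \frac{24161}{-24713 + 18276334} \cdot \frac{1}{14105} = - \frac{24161}{18251621} \cdot \frac{1}{14105} = \left(-24161\right) \frac{1}{18251621} \cdot \frac{1}{14105} = \left(- \frac{24161}{18251621}\right) \frac{1}{14105} = - \frac{24161}{257439114205}$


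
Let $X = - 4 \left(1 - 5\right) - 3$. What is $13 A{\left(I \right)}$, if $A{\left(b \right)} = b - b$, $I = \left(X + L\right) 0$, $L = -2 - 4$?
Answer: $0$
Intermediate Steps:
$X = 13$ ($X = - 4 \left(1 - 5\right) - 3 = \left(-4\right) \left(-4\right) - 3 = 16 - 3 = 13$)
$L = -6$
$I = 0$ ($I = \left(13 - 6\right) 0 = 7 \cdot 0 = 0$)
$A{\left(b \right)} = 0$
$13 A{\left(I \right)} = 13 \cdot 0 = 0$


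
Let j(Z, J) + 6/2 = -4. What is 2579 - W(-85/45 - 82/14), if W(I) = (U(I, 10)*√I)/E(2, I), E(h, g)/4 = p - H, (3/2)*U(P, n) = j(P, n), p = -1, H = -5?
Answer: 2579 + I*√854/36 ≈ 2579.0 + 0.81176*I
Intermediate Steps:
j(Z, J) = -7 (j(Z, J) = -3 - 4 = -7)
U(P, n) = -14/3 (U(P, n) = (⅔)*(-7) = -14/3)
E(h, g) = 16 (E(h, g) = 4*(-1 - 1*(-5)) = 4*(-1 + 5) = 4*4 = 16)
W(I) = -7*√I/24 (W(I) = -14*√I/3/16 = -14*√I/3*(1/16) = -7*√I/24)
2579 - W(-85/45 - 82/14) = 2579 - (-7)*√(-85/45 - 82/14)/24 = 2579 - (-7)*√(-85*1/45 - 82*1/14)/24 = 2579 - (-7)*√(-17/9 - 41/7)/24 = 2579 - (-7)*√(-488/63)/24 = 2579 - (-7)*2*I*√854/21/24 = 2579 - (-1)*I*√854/36 = 2579 + I*√854/36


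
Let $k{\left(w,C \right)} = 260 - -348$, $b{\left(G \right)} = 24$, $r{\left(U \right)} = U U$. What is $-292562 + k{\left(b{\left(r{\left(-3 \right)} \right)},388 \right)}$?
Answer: $-291954$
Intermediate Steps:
$r{\left(U \right)} = U^{2}$
$k{\left(w,C \right)} = 608$ ($k{\left(w,C \right)} = 260 + 348 = 608$)
$-292562 + k{\left(b{\left(r{\left(-3 \right)} \right)},388 \right)} = -292562 + 608 = -291954$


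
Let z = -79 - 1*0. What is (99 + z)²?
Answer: 400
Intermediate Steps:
z = -79 (z = -79 + 0 = -79)
(99 + z)² = (99 - 79)² = 20² = 400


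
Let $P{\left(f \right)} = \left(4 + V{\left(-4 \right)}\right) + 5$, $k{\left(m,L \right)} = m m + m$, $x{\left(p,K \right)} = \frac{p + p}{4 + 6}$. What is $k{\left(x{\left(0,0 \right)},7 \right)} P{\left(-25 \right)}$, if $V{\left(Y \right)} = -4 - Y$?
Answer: $0$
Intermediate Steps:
$x{\left(p,K \right)} = \frac{p}{5}$ ($x{\left(p,K \right)} = \frac{2 p}{10} = 2 p \frac{1}{10} = \frac{p}{5}$)
$k{\left(m,L \right)} = m + m^{2}$ ($k{\left(m,L \right)} = m^{2} + m = m + m^{2}$)
$P{\left(f \right)} = 9$ ($P{\left(f \right)} = \left(4 - 0\right) + 5 = \left(4 + \left(-4 + 4\right)\right) + 5 = \left(4 + 0\right) + 5 = 4 + 5 = 9$)
$k{\left(x{\left(0,0 \right)},7 \right)} P{\left(-25 \right)} = \frac{1}{5} \cdot 0 \left(1 + \frac{1}{5} \cdot 0\right) 9 = 0 \left(1 + 0\right) 9 = 0 \cdot 1 \cdot 9 = 0 \cdot 9 = 0$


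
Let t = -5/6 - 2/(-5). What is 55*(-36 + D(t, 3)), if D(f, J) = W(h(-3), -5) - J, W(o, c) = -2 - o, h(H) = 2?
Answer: -2365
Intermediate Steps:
t = -13/30 (t = -5*⅙ - 2*(-⅕) = -⅚ + ⅖ = -13/30 ≈ -0.43333)
D(f, J) = -4 - J (D(f, J) = (-2 - 1*2) - J = (-2 - 2) - J = -4 - J)
55*(-36 + D(t, 3)) = 55*(-36 + (-4 - 1*3)) = 55*(-36 + (-4 - 3)) = 55*(-36 - 7) = 55*(-43) = -2365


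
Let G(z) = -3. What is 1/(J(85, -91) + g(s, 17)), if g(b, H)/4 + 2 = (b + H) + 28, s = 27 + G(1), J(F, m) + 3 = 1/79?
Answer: 79/20936 ≈ 0.0037734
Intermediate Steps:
J(F, m) = -236/79 (J(F, m) = -3 + 1/79 = -236/79)
s = 24 (s = 27 - 3 = 24)
g(b, H) = 104 + 4*H + 4*b (g(b, H) = -8 + 4*((b + H) + 28) = -8 + 4*((H + b) + 28) = -8 + 4*(28 + H + b) = -8 + (112 + 4*H + 4*b) = 104 + 4*H + 4*b)
1/(J(85, -91) + g(s, 17)) = 1/(-236/79 + (104 + 4*17 + 4*24)) = 1/(-236/79 + (104 + 68 + 96)) = 1/(-236/79 + 268) = 1/(20936/79) = 79/20936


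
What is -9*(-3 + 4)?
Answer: -9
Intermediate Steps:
-9*(-3 + 4) = -9*1 = -9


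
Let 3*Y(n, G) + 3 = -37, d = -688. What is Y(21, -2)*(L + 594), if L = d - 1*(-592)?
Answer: -6640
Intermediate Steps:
Y(n, G) = -40/3 (Y(n, G) = -1 + (1/3)*(-37) = -1 - 37/3 = -40/3)
L = -96 (L = -688 - 1*(-592) = -688 + 592 = -96)
Y(21, -2)*(L + 594) = -40*(-96 + 594)/3 = -40/3*498 = -6640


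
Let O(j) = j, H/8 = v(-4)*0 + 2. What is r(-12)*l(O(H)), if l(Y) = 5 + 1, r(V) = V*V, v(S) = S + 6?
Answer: 864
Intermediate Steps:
v(S) = 6 + S
r(V) = V²
H = 16 (H = 8*((6 - 4)*0 + 2) = 8*(2*0 + 2) = 8*(0 + 2) = 8*2 = 16)
l(Y) = 6
r(-12)*l(O(H)) = (-12)²*6 = 144*6 = 864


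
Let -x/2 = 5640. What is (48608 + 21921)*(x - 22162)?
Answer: -2358630818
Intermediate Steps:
x = -11280 (x = -2*5640 = -11280)
(48608 + 21921)*(x - 22162) = (48608 + 21921)*(-11280 - 22162) = 70529*(-33442) = -2358630818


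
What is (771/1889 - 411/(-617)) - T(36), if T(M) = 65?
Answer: -74506259/1165513 ≈ -63.926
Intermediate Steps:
(771/1889 - 411/(-617)) - T(36) = (771/1889 - 411/(-617)) - 1*65 = (771*(1/1889) - 411*(-1/617)) - 65 = (771/1889 + 411/617) - 65 = 1252086/1165513 - 65 = -74506259/1165513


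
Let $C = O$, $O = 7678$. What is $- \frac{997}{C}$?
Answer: $- \frac{997}{7678} \approx -0.12985$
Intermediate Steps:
$C = 7678$
$- \frac{997}{C} = - \frac{997}{7678}$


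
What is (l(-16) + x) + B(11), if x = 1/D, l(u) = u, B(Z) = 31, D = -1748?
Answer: 26219/1748 ≈ 14.999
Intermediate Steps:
x = -1/1748 (x = 1/(-1748) = -1/1748 ≈ -0.00057208)
(l(-16) + x) + B(11) = (-16 - 1/1748) + 31 = -27969/1748 + 31 = 26219/1748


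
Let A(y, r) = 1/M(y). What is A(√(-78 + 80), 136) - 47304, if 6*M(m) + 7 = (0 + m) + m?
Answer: -1939506/41 - 12*√2/41 ≈ -47305.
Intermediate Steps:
M(m) = -7/6 + m/3 (M(m) = -7/6 + ((0 + m) + m)/6 = -7/6 + (m + m)/6 = -7/6 + (2*m)/6 = -7/6 + m/3)
A(y, r) = 1/(-7/6 + y/3)
A(√(-78 + 80), 136) - 47304 = 6/(-7 + 2*√(-78 + 80)) - 47304 = 6/(-7 + 2*√2) - 47304 = -47304 + 6/(-7 + 2*√2)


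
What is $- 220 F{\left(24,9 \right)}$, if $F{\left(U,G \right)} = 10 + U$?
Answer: $-7480$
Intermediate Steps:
$- 220 F{\left(24,9 \right)} = - 220 \left(10 + 24\right) = \left(-220\right) 34 = -7480$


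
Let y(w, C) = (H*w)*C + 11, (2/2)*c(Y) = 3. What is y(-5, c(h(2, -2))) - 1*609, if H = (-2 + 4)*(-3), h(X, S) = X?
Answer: -508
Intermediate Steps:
c(Y) = 3
H = -6 (H = 2*(-3) = -6)
y(w, C) = 11 - 6*C*w (y(w, C) = (-6*w)*C + 11 = -6*C*w + 11 = 11 - 6*C*w)
y(-5, c(h(2, -2))) - 1*609 = (11 - 6*3*(-5)) - 1*609 = (11 + 90) - 609 = 101 - 609 = -508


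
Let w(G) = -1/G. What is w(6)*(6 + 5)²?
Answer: -121/6 ≈ -20.167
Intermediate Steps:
w(6)*(6 + 5)² = (-1/6)*(6 + 5)² = -1*⅙*11² = -⅙*121 = -121/6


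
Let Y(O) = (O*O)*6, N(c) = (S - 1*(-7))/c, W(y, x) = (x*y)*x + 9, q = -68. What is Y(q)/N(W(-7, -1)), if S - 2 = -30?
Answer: -18496/7 ≈ -2642.3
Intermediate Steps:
S = -28 (S = 2 - 30 = -28)
W(y, x) = 9 + y*x² (W(y, x) = y*x² + 9 = 9 + y*x²)
N(c) = -21/c (N(c) = (-28 - 1*(-7))/c = (-28 + 7)/c = -21/c)
Y(O) = 6*O² (Y(O) = O²*6 = 6*O²)
Y(q)/N(W(-7, -1)) = (6*(-68)²)/((-21/(9 - 7*(-1)²))) = (6*4624)/((-21/(9 - 7*1))) = 27744/((-21/(9 - 7))) = 27744/((-21/2)) = 27744/((-21*½)) = 27744/(-21/2) = 27744*(-2/21) = -18496/7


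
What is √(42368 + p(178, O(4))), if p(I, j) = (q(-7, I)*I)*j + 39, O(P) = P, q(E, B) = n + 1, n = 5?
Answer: √46679 ≈ 216.05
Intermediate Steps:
q(E, B) = 6 (q(E, B) = 5 + 1 = 6)
p(I, j) = 39 + 6*I*j (p(I, j) = (6*I)*j + 39 = 6*I*j + 39 = 39 + 6*I*j)
√(42368 + p(178, O(4))) = √(42368 + (39 + 6*178*4)) = √(42368 + (39 + 4272)) = √(42368 + 4311) = √46679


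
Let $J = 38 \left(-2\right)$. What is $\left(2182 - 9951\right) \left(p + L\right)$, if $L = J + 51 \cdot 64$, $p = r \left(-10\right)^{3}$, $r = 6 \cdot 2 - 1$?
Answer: $60691428$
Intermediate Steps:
$J = -76$
$r = 11$ ($r = 12 - 1 = 11$)
$p = -11000$ ($p = 11 \left(-10\right)^{3} = 11 \left(-1000\right) = -11000$)
$L = 3188$ ($L = -76 + 51 \cdot 64 = -76 + 3264 = 3188$)
$\left(2182 - 9951\right) \left(p + L\right) = \left(2182 - 9951\right) \left(-11000 + 3188\right) = \left(-7769\right) \left(-7812\right) = 60691428$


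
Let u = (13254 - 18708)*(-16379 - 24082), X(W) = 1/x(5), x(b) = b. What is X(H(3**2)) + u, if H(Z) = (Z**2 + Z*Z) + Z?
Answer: 1103371471/5 ≈ 2.2067e+8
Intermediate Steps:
H(Z) = Z + 2*Z**2 (H(Z) = (Z**2 + Z**2) + Z = 2*Z**2 + Z = Z + 2*Z**2)
X(W) = 1/5
u = 220674294 (u = -5454*(-40461) = 220674294)
X(H(3**2)) + u = 1/5 + 220674294 = 1103371471/5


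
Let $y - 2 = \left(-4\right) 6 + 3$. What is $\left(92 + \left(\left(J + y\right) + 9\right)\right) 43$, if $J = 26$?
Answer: $4644$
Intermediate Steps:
$y = -19$ ($y = 2 + \left(\left(-4\right) 6 + 3\right) = 2 + \left(-24 + 3\right) = 2 - 21 = -19$)
$\left(92 + \left(\left(J + y\right) + 9\right)\right) 43 = \left(92 + \left(\left(26 - 19\right) + 9\right)\right) 43 = \left(92 + \left(7 + 9\right)\right) 43 = \left(92 + 16\right) 43 = 108 \cdot 43 = 4644$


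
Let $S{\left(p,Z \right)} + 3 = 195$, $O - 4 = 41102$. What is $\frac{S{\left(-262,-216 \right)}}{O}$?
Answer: $\frac{32}{6851} \approx 0.0046709$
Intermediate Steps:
$O = 41106$ ($O = 4 + 41102 = 41106$)
$S{\left(p,Z \right)} = 192$ ($S{\left(p,Z \right)} = -3 + 195 = 192$)
$\frac{S{\left(-262,-216 \right)}}{O} = \frac{192}{41106} = 192 \cdot \frac{1}{41106} = \frac{32}{6851}$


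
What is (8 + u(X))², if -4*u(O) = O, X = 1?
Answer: 961/16 ≈ 60.063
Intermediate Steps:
u(O) = -O/4
(8 + u(X))² = (8 - ¼*1)² = (8 - ¼)² = (31/4)² = 961/16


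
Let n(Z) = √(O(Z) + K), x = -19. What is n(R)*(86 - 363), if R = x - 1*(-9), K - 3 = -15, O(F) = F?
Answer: -277*I*√22 ≈ -1299.2*I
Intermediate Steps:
K = -12 (K = 3 - 15 = -12)
R = -10 (R = -19 - 1*(-9) = -19 + 9 = -10)
n(Z) = √(-12 + Z) (n(Z) = √(Z - 12) = √(-12 + Z))
n(R)*(86 - 363) = √(-12 - 10)*(86 - 363) = √(-22)*(-277) = (I*√22)*(-277) = -277*I*√22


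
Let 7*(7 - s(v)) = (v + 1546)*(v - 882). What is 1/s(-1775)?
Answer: -7/608404 ≈ -1.1506e-5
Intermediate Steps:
s(v) = 7 - (-882 + v)*(1546 + v)/7 (s(v) = 7 - (v + 1546)*(v - 882)/7 = 7 - (1546 + v)*(-882 + v)/7 = 7 - (-882 + v)*(1546 + v)/7)
1/s(-1775) = 1/(194803 - 664/7*(-1775) - ⅐*(-1775)²) = 1/(194803 + 1178600/7 - ⅐*3150625) = 1/(194803 + 1178600/7 - 3150625/7) = 1/(-608404/7) = -7/608404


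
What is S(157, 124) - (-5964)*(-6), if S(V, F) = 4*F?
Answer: -35288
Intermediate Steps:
S(157, 124) - (-5964)*(-6) = 4*124 - (-5964)*(-6) = 496 - 1*35784 = 496 - 35784 = -35288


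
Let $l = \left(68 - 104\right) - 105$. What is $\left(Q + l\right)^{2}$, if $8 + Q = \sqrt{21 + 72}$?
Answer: $\left(149 - \sqrt{93}\right)^{2} \approx 19420.0$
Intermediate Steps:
$l = -141$ ($l = \left(68 - 104\right) - 105 = -36 - 105 = -141$)
$Q = -8 + \sqrt{93}$ ($Q = -8 + \sqrt{21 + 72} = -8 + \sqrt{93} \approx 1.6437$)
$\left(Q + l\right)^{2} = \left(\left(-8 + \sqrt{93}\right) - 141\right)^{2} = \left(-149 + \sqrt{93}\right)^{2}$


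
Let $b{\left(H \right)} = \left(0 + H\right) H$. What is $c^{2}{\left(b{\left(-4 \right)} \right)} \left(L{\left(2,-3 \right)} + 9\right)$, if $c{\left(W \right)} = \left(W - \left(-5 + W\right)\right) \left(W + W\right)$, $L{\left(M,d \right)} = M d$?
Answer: $76800$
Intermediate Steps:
$b{\left(H \right)} = H^{2}$ ($b{\left(H \right)} = H H = H^{2}$)
$c{\left(W \right)} = 10 W$ ($c{\left(W \right)} = 5 \cdot 2 W = 10 W$)
$c^{2}{\left(b{\left(-4 \right)} \right)} \left(L{\left(2,-3 \right)} + 9\right) = \left(10 \left(-4\right)^{2}\right)^{2} \left(2 \left(-3\right) + 9\right) = \left(10 \cdot 16\right)^{2} \left(-6 + 9\right) = 160^{2} \cdot 3 = 25600 \cdot 3 = 76800$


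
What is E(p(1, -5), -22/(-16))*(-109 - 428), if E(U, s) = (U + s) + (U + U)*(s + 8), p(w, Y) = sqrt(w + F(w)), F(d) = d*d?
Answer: -5907/8 - 42423*sqrt(2)/4 ≈ -15737.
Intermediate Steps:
F(d) = d**2
p(w, Y) = sqrt(w + w**2)
E(U, s) = U + s + 2*U*(8 + s) (E(U, s) = (U + s) + (2*U)*(8 + s) = (U + s) + 2*U*(8 + s) = U + s + 2*U*(8 + s))
E(p(1, -5), -22/(-16))*(-109 - 428) = (-22/(-16) + 17*sqrt(1*(1 + 1)) + 2*sqrt(1*(1 + 1))*(-22/(-16)))*(-109 - 428) = (-22*(-1/16) + 17*sqrt(1*2) + 2*sqrt(1*2)*(-22*(-1/16)))*(-537) = (11/8 + 17*sqrt(2) + 2*sqrt(2)*(11/8))*(-537) = (11/8 + 17*sqrt(2) + 11*sqrt(2)/4)*(-537) = (11/8 + 79*sqrt(2)/4)*(-537) = -5907/8 - 42423*sqrt(2)/4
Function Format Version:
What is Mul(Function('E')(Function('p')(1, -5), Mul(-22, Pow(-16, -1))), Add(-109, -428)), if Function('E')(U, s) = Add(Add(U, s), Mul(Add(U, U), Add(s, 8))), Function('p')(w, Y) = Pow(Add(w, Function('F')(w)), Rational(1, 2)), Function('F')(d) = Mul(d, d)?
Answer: Add(Rational(-5907, 8), Mul(Rational(-42423, 4), Pow(2, Rational(1, 2)))) ≈ -15737.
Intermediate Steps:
Function('F')(d) = Pow(d, 2)
Function('p')(w, Y) = Pow(Add(w, Pow(w, 2)), Rational(1, 2))
Function('E')(U, s) = Add(U, s, Mul(2, U, Add(8, s))) (Function('E')(U, s) = Add(Add(U, s), Mul(Mul(2, U), Add(8, s))) = Add(Add(U, s), Mul(2, U, Add(8, s))) = Add(U, s, Mul(2, U, Add(8, s))))
Mul(Function('E')(Function('p')(1, -5), Mul(-22, Pow(-16, -1))), Add(-109, -428)) = Mul(Add(Mul(-22, Pow(-16, -1)), Mul(17, Pow(Mul(1, Add(1, 1)), Rational(1, 2))), Mul(2, Pow(Mul(1, Add(1, 1)), Rational(1, 2)), Mul(-22, Pow(-16, -1)))), Add(-109, -428)) = Mul(Add(Mul(-22, Rational(-1, 16)), Mul(17, Pow(Mul(1, 2), Rational(1, 2))), Mul(2, Pow(Mul(1, 2), Rational(1, 2)), Mul(-22, Rational(-1, 16)))), -537) = Mul(Add(Rational(11, 8), Mul(17, Pow(2, Rational(1, 2))), Mul(2, Pow(2, Rational(1, 2)), Rational(11, 8))), -537) = Mul(Add(Rational(11, 8), Mul(17, Pow(2, Rational(1, 2))), Mul(Rational(11, 4), Pow(2, Rational(1, 2)))), -537) = Mul(Add(Rational(11, 8), Mul(Rational(79, 4), Pow(2, Rational(1, 2)))), -537) = Add(Rational(-5907, 8), Mul(Rational(-42423, 4), Pow(2, Rational(1, 2))))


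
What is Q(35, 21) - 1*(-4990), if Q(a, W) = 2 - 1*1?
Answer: 4991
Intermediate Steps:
Q(a, W) = 1 (Q(a, W) = 2 - 1 = 1)
Q(35, 21) - 1*(-4990) = 1 - 1*(-4990) = 1 + 4990 = 4991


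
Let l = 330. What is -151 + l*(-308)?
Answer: -101791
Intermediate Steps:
-151 + l*(-308) = -151 + 330*(-308) = -151 - 101640 = -101791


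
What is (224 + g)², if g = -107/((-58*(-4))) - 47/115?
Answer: 35439530578321/711822400 ≈ 49787.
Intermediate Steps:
g = -23209/26680 (g = -107/232 - 47*1/115 = -107*1/232 - 47/115 = -107/232 - 47/115 = -23209/26680 ≈ -0.86990)
(224 + g)² = (224 - 23209/26680)² = (5953111/26680)² = 35439530578321/711822400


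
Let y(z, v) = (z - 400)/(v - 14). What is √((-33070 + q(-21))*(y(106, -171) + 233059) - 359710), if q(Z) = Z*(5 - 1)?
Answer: 4*I*√16529071738385/185 ≈ 87905.0*I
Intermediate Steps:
y(z, v) = (-400 + z)/(-14 + v)
q(Z) = 4*Z (q(Z) = Z*4 = 4*Z)
√((-33070 + q(-21))*(y(106, -171) + 233059) - 359710) = √((-33070 + 4*(-21))*((-400 + 106)/(-14 - 171) + 233059) - 359710) = √((-33070 - 84)*(-294/(-185) + 233059) - 359710) = √(-33154*(-1/185*(-294) + 233059) - 359710) = √(-33154*(294/185 + 233059) - 359710) = √(-33154*43116209/185 - 359710) = √(-1429474793186/185 - 359710) = √(-1429541339536/185) = 4*I*√16529071738385/185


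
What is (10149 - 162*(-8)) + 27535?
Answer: 38980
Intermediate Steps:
(10149 - 162*(-8)) + 27535 = (10149 + 1296) + 27535 = 11445 + 27535 = 38980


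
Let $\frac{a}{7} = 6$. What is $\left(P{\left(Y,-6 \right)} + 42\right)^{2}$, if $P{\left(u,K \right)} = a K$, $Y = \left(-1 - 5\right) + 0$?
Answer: $44100$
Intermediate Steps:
$a = 42$ ($a = 7 \cdot 6 = 42$)
$Y = -6$ ($Y = -6 + 0 = -6$)
$P{\left(u,K \right)} = 42 K$
$\left(P{\left(Y,-6 \right)} + 42\right)^{2} = \left(42 \left(-6\right) + 42\right)^{2} = \left(-252 + 42\right)^{2} = \left(-210\right)^{2} = 44100$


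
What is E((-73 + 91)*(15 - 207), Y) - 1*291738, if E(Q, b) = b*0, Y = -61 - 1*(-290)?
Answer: -291738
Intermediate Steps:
Y = 229 (Y = -61 + 290 = 229)
E(Q, b) = 0
E((-73 + 91)*(15 - 207), Y) - 1*291738 = 0 - 1*291738 = 0 - 291738 = -291738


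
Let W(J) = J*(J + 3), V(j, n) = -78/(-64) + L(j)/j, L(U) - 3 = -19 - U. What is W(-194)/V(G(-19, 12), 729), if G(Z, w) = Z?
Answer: 22528832/645 ≈ 34928.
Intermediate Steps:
L(U) = -16 - U (L(U) = 3 + (-19 - U) = -16 - U)
V(j, n) = 39/32 + (-16 - j)/j (V(j, n) = -78/(-64) + (-16 - j)/j = -78*(-1/64) + (-16 - j)/j = 39/32 + (-16 - j)/j)
W(J) = J*(3 + J)
W(-194)/V(G(-19, 12), 729) = (-194*(3 - 194))/(7/32 - 16/(-19)) = (-194*(-191))/(7/32 - 16*(-1/19)) = 37054/(7/32 + 16/19) = 37054/(645/608) = 37054*(608/645) = 22528832/645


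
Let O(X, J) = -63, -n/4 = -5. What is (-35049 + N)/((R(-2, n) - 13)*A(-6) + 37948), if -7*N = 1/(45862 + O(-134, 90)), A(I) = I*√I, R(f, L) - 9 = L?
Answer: -53300167259123/57710987857250 - 67418784348*I*√6/28855493928625 ≈ -0.92357 - 0.0057231*I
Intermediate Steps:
n = 20 (n = -4*(-5) = 20)
R(f, L) = 9 + L
A(I) = I^(3/2)
N = -1/320593 (N = -1/(7*(45862 - 63)) = -⅐/45799 = -⅐*1/45799 = -1/320593 ≈ -3.1192e-6)
(-35049 + N)/((R(-2, n) - 13)*A(-6) + 37948) = (-35049 - 1/320593)/(((9 + 20) - 13)*(-6)^(3/2) + 37948) = -11236464058/(320593*((29 - 13)*(-6*I*√6) + 37948)) = -11236464058/(320593*(16*(-6*I*√6) + 37948)) = -11236464058/(320593*(-96*I*√6 + 37948)) = -11236464058/(320593*(37948 - 96*I*√6))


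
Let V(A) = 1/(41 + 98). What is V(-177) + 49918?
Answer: 6938603/139 ≈ 49918.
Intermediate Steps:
V(A) = 1/139
V(-177) + 49918 = 1/139 + 49918 = 6938603/139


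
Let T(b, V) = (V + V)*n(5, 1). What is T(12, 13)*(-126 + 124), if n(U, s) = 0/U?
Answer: 0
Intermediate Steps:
n(U, s) = 0
T(b, V) = 0 (T(b, V) = (V + V)*0 = (2*V)*0 = 0)
T(12, 13)*(-126 + 124) = 0*(-126 + 124) = 0*(-2) = 0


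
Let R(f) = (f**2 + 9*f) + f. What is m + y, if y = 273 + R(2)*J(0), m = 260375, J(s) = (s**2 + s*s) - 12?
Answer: 260360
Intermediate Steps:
J(s) = -12 + 2*s**2 (J(s) = (s**2 + s**2) - 12 = 2*s**2 - 12 = -12 + 2*s**2)
R(f) = f**2 + 10*f
y = -15 (y = 273 + (2*(10 + 2))*(-12 + 2*0**2) = 273 + (2*12)*(-12 + 2*0) = 273 + 24*(-12 + 0) = 273 + 24*(-12) = 273 - 288 = -15)
m + y = 260375 - 15 = 260360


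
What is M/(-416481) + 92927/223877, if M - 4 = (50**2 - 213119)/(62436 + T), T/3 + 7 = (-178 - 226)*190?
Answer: 341924691014788/823779966254895 ≈ 0.41507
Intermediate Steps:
T = -230301 (T = -21 + 3*((-178 - 226)*190) = -21 + 3*(-404*190) = -21 + 3*(-76760) = -21 - 230280 = -230301)
M = 882079/167865 (M = 4 + (50**2 - 213119)/(62436 - 230301) = 4 + (2500 - 213119)/(-167865) = 4 - 210619*(-1/167865) = 4 + 210619/167865 = 882079/167865 ≈ 5.2547)
M/(-416481) + 92927/223877 = (882079/167865)/(-416481) + 92927/223877 = (882079/167865)*(-1/416481) + 92927*(1/223877) = -882079/69912583065 + 92927/223877 = 341924691014788/823779966254895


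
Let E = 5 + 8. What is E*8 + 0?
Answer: 104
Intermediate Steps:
E = 13
E*8 + 0 = 13*8 + 0 = 104 + 0 = 104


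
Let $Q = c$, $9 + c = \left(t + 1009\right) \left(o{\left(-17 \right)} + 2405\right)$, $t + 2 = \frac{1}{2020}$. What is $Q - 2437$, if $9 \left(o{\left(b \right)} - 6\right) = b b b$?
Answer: $\frac{5683437091}{3030} \approx 1.8757 \cdot 10^{6}$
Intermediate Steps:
$t = - \frac{4039}{2020}$ ($t = -2 + \frac{1}{2020} = - \frac{4039}{2020} \approx -1.9995$)
$o{\left(b \right)} = 6 + \frac{b^{3}}{9}$ ($o{\left(b \right)} = 6 + \frac{b b b}{9} = 6 + \frac{b^{2} b}{9} = 6 + \frac{b^{3}}{9}$)
$c = \frac{5690821201}{3030}$ ($c = -9 + \left(- \frac{4039}{2020} + 1009\right) \left(\left(6 + \frac{\left(-17\right)^{3}}{9}\right) + 2405\right) = -9 + \frac{2034141 \left(\left(6 + \frac{1}{9} \left(-4913\right)\right) + 2405\right)}{2020} = -9 + \frac{2034141 \left(\left(6 - \frac{4913}{9}\right) + 2405\right)}{2020} = -9 + \frac{2034141 \left(- \frac{4859}{9} + 2405\right)}{2020} = -9 + \frac{2034141}{2020} \cdot \frac{16786}{9} = -9 + \frac{5690848471}{3030} = \frac{5690821201}{3030} \approx 1.8782 \cdot 10^{6}$)
$Q = \frac{5690821201}{3030} \approx 1.8782 \cdot 10^{6}$
$Q - 2437 = \frac{5690821201}{3030} - 2437 = \frac{5683437091}{3030}$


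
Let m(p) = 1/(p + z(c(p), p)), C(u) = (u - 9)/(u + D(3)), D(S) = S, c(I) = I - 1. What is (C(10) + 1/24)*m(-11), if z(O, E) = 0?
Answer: -37/3432 ≈ -0.010781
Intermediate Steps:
c(I) = -1 + I
C(u) = (-9 + u)/(3 + u) (C(u) = (u - 9)/(u + 3) = (-9 + u)/(3 + u))
m(p) = 1/p (m(p) = 1/(p + 0) = 1/p)
(C(10) + 1/24)*m(-11) = ((-9 + 10)/(3 + 10) + 1/24)/(-11) = (1/13 + 1/24)*(-1/11) = (37/312)*(-1/11) = -37/3432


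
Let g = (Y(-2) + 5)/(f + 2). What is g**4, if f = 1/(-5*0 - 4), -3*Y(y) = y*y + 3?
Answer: 1048576/194481 ≈ 5.3917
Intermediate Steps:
Y(y) = -1 - y**2/3 (Y(y) = -(y*y + 3)/3 = -(y**2 + 3)/3 = -(3 + y**2)/3 = -1 - y**2/3)
f = -1/4 (f = 1/(0 - 4) = 1/(-4) = -1/4 ≈ -0.25000)
g = 32/21 (g = ((-1 - 1/3*(-2)**2) + 5)/(-1/4 + 2) = ((-1 - 1/3*4) + 5)/(7/4) = ((-1 - 4/3) + 5)*(4/7) = (-7/3 + 5)*(4/7) = (8/3)*(4/7) = 32/21 ≈ 1.5238)
g**4 = (32/21)**4 = 1048576/194481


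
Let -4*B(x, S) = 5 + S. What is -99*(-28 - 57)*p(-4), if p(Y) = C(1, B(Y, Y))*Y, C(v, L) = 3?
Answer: -100980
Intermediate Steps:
B(x, S) = -5/4 - S/4 (B(x, S) = -(5 + S)/4 = -5/4 - S/4)
p(Y) = 3*Y
-99*(-28 - 57)*p(-4) = -99*(-28 - 57)*3*(-4) = -(-8415)*(-12) = -99*1020 = -100980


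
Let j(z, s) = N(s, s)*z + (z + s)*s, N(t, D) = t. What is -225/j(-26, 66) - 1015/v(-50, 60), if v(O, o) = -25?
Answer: 62149/1540 ≈ 40.357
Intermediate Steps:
j(z, s) = s*z + s*(s + z) (j(z, s) = s*z + (z + s)*s = s*z + (s + z)*s = s*z + s*(s + z))
-225/j(-26, 66) - 1015/v(-50, 60) = -225*1/(66*(66 + 2*(-26))) - 1015/(-25) = -225*1/(66*(66 - 52)) - 1015*(-1/25) = -225/(66*14) + 203/5 = -225/924 + 203/5 = -225*1/924 + 203/5 = -75/308 + 203/5 = 62149/1540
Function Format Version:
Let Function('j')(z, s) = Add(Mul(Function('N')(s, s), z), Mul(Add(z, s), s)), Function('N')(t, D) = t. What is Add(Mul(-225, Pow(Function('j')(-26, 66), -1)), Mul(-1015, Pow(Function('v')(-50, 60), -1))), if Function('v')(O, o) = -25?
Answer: Rational(62149, 1540) ≈ 40.357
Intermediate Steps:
Function('j')(z, s) = Add(Mul(s, z), Mul(s, Add(s, z))) (Function('j')(z, s) = Add(Mul(s, z), Mul(Add(z, s), s)) = Add(Mul(s, z), Mul(Add(s, z), s)) = Add(Mul(s, z), Mul(s, Add(s, z))))
Add(Mul(-225, Pow(Function('j')(-26, 66), -1)), Mul(-1015, Pow(Function('v')(-50, 60), -1))) = Add(Mul(-225, Pow(Mul(66, Add(66, Mul(2, -26))), -1)), Mul(-1015, Pow(-25, -1))) = Add(Mul(-225, Pow(Mul(66, Add(66, -52)), -1)), Mul(-1015, Rational(-1, 25))) = Add(Mul(-225, Pow(Mul(66, 14), -1)), Rational(203, 5)) = Add(Mul(-225, Pow(924, -1)), Rational(203, 5)) = Add(Mul(-225, Rational(1, 924)), Rational(203, 5)) = Add(Rational(-75, 308), Rational(203, 5)) = Rational(62149, 1540)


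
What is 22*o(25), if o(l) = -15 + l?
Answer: 220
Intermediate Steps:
22*o(25) = 22*(-15 + 25) = 22*10 = 220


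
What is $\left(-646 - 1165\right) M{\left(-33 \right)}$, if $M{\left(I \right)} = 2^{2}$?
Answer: $-7244$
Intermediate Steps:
$M{\left(I \right)} = 4$
$\left(-646 - 1165\right) M{\left(-33 \right)} = \left(-646 - 1165\right) 4 = \left(-1811\right) 4 = -7244$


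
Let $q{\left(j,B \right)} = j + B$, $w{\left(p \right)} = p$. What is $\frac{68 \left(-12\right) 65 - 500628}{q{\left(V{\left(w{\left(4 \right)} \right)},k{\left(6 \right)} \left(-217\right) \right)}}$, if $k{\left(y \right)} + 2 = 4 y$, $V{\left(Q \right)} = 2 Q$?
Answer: $\frac{276834}{2383} \approx 116.17$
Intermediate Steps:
$k{\left(y \right)} = -2 + 4 y$
$q{\left(j,B \right)} = B + j$
$\frac{68 \left(-12\right) 65 - 500628}{q{\left(V{\left(w{\left(4 \right)} \right)},k{\left(6 \right)} \left(-217\right) \right)}} = \frac{68 \left(-12\right) 65 - 500628}{\left(-2 + 4 \cdot 6\right) \left(-217\right) + 2 \cdot 4} = \frac{\left(-816\right) 65 - 500628}{\left(-2 + 24\right) \left(-217\right) + 8} = \frac{-53040 - 500628}{22 \left(-217\right) + 8} = - \frac{553668}{-4774 + 8} = - \frac{553668}{-4766} = \left(-553668\right) \left(- \frac{1}{4766}\right) = \frac{276834}{2383}$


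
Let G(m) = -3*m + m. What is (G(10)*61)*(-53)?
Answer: 64660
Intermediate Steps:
G(m) = -2*m
(G(10)*61)*(-53) = (-2*10*61)*(-53) = -20*61*(-53) = -1220*(-53) = 64660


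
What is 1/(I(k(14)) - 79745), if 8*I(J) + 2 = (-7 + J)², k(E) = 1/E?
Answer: -1568/125031143 ≈ -1.2541e-5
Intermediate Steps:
I(J) = -¼ + (-7 + J)²/8
1/(I(k(14)) - 79745) = 1/((-¼ + (-7 + 1/14)²/8) - 79745) = 1/((-¼ + (-97/14)²/8) - 79745) = 1/((-¼ + (⅛)*(9409/196)) - 79745) = 1/((-¼ + 9409/1568) - 79745) = 1/(9017/1568 - 79745) = 1/(-125031143/1568) = -1568/125031143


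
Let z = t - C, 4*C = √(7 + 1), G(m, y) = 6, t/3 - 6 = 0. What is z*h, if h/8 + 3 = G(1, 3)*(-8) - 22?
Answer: -10512 + 292*√2 ≈ -10099.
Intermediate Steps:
t = 18 (t = 18 + 3*0 = 18 + 0 = 18)
C = √2/2 (C = √(7 + 1)/4 = √8/4 = (2*√2)/4 = √2/2 ≈ 0.70711)
z = 18 - √2/2 ≈ 17.293
h = -584 (h = -24 + 8*(6*(-8) - 22) = -24 + 8*(-48 - 22) = -24 + 8*(-70) = -24 - 560 = -584)
z*h = (18 - √2/2)*(-584) = -10512 + 292*√2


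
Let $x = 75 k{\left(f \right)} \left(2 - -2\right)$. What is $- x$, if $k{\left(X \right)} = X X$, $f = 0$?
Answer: $0$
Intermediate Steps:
$k{\left(X \right)} = X^{2}$
$x = 0$ ($x = 75 \cdot 0^{2} \left(2 - -2\right) = 75 \cdot 0 \left(2 + 2\right) = 0 \cdot 4 = 0$)
$- x = \left(-1\right) 0 = 0$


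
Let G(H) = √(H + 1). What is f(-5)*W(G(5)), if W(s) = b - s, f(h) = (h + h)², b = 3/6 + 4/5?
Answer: 130 - 100*√6 ≈ -114.95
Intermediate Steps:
b = 13/10 (b = 3*(⅙) + 4*(⅕) = ½ + ⅘ = 13/10 ≈ 1.3000)
G(H) = √(1 + H)
f(h) = 4*h² (f(h) = (2*h)² = 4*h²)
W(s) = 13/10 - s
f(-5)*W(G(5)) = (4*(-5)²)*(13/10 - √(1 + 5)) = (4*25)*(13/10 - √6) = 100*(13/10 - √6) = 130 - 100*√6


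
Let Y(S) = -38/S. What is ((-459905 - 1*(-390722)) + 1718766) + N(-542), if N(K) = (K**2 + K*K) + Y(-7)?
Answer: 15659815/7 ≈ 2.2371e+6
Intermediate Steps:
N(K) = 38/7 + 2*K**2 (N(K) = (K**2 + K*K) - 38/(-7) = (K**2 + K**2) - 38*(-1/7) = 2*K**2 + 38/7 = 38/7 + 2*K**2)
((-459905 - 1*(-390722)) + 1718766) + N(-542) = ((-459905 - 1*(-390722)) + 1718766) + (38/7 + 2*(-542)**2) = ((-459905 + 390722) + 1718766) + (38/7 + 2*293764) = (-69183 + 1718766) + (38/7 + 587528) = 1649583 + 4112734/7 = 15659815/7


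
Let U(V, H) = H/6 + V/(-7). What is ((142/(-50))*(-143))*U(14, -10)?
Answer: -111683/75 ≈ -1489.1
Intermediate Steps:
U(V, H) = -V/7 + H/6 (U(V, H) = H*(⅙) + V*(-⅐) = H/6 - V/7 = -V/7 + H/6)
((142/(-50))*(-143))*U(14, -10) = ((142/(-50))*(-143))*(-⅐*14 + (⅙)*(-10)) = ((142*(-1/50))*(-143))*(-2 - 5/3) = -71/25*(-143)*(-11/3) = (10153/25)*(-11/3) = -111683/75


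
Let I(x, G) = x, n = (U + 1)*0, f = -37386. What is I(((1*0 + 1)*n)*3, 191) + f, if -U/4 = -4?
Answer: -37386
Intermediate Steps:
U = 16 (U = -4*(-4) = 16)
n = 0 (n = (16 + 1)*0 = 17*0 = 0)
I(((1*0 + 1)*n)*3, 191) + f = ((1*0 + 1)*0)*3 - 37386 = ((0 + 1)*0)*3 - 37386 = (1*0)*3 - 37386 = 0*3 - 37386 = 0 - 37386 = -37386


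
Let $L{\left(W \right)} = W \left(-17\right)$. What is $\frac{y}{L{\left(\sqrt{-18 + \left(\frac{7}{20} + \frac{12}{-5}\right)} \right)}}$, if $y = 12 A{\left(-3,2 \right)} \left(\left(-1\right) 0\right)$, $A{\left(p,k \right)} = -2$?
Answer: $0$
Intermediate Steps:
$y = 0$ ($y = 12 \left(-2\right) \left(\left(-1\right) 0\right) = \left(-24\right) 0 = 0$)
$L{\left(W \right)} = - 17 W$
$\frac{y}{L{\left(\sqrt{-18 + \left(\frac{7}{20} + \frac{12}{-5}\right)} \right)}} = \frac{0}{\left(-17\right) \sqrt{-18 + \left(\frac{7}{20} + \frac{12}{-5}\right)}} = \frac{0}{\left(-17\right) \sqrt{-18 + \left(7 \cdot \frac{1}{20} + 12 \left(- \frac{1}{5}\right)\right)}} = \frac{0}{\left(-17\right) \sqrt{-18 + \left(\frac{7}{20} - \frac{12}{5}\right)}} = \frac{0}{\left(-17\right) \sqrt{-18 - \frac{41}{20}}} = \frac{0}{\left(-17\right) \sqrt{- \frac{401}{20}}} = \frac{0}{\left(-17\right) \frac{i \sqrt{2005}}{10}} = \frac{0}{\left(- \frac{17}{10}\right) i \sqrt{2005}} = 0 \frac{2 i \sqrt{2005}}{6817} = 0$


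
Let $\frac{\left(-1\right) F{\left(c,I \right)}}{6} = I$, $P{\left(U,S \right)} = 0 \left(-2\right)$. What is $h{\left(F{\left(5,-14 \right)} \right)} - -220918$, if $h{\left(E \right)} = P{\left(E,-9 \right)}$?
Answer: $220918$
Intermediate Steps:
$P{\left(U,S \right)} = 0$
$F{\left(c,I \right)} = - 6 I$
$h{\left(E \right)} = 0$
$h{\left(F{\left(5,-14 \right)} \right)} - -220918 = 0 - -220918 = 0 + 220918 = 220918$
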